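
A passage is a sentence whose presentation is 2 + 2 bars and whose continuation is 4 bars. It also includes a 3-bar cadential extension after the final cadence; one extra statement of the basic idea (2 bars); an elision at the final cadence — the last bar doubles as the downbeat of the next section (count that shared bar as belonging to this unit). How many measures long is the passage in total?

13 measures

Basic sentence: 2 + 2 + 4 = 8 bars.
8 (basic form) + 3 (cadential extension) + 2 (extra statement) = 13.
The elision shares a bar with the next section but does not change this unit's count.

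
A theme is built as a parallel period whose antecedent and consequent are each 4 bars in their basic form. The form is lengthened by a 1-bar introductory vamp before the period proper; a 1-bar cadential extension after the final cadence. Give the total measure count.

10 measures

Basic parallel period: 4 + 4 = 8 bars.
8 (basic form) + 1 (introduction) + 1 (cadential extension) = 10.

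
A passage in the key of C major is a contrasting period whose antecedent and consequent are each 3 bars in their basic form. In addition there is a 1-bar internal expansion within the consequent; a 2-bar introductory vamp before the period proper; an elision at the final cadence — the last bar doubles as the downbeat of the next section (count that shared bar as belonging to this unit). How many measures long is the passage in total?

9 measures

Basic contrasting period: 3 + 3 = 6 bars.
6 (basic form) + 1 (internal expansion) + 2 (introduction) = 9.
The elision shares a bar with the next section but does not change this unit's count.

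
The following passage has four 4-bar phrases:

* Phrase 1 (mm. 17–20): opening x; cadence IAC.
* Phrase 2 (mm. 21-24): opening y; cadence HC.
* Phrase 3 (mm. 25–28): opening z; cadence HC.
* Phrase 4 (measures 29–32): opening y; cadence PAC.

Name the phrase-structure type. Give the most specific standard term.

contrasting double period

Four phrases in two halves: the first half (mm. 17–24) ends with a half cadence, the second (bars 25-32) with a perfect authentic cadence — a large antecedent–consequent pair, i.e. a double period.
Phrase 3 begins with different material from phrase 1, making it contrasting.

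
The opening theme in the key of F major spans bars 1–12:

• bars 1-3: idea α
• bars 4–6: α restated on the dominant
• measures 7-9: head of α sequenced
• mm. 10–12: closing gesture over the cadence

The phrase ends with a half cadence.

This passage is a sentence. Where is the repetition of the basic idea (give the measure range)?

measures 4–6

The presentation of a sentence is the basic idea (mm. 1–3) plus its repetition (measures 4-6); the repetition of the basic idea is therefore mm. 4–6.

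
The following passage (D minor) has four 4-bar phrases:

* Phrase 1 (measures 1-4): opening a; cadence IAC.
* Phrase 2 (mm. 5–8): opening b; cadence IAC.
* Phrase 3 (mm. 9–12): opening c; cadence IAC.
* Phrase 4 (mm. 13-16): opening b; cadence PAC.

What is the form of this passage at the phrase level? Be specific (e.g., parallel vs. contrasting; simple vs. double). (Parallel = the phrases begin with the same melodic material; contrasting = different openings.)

Four phrases in two halves: the first half (measures 1–8) ends with an imperfect authentic cadence, the second (mm. 9-16) with a perfect authentic cadence — a large antecedent–consequent pair, i.e. a double period.
Phrase 3 begins with different material from phrase 1, making it contrasting.

contrasting double period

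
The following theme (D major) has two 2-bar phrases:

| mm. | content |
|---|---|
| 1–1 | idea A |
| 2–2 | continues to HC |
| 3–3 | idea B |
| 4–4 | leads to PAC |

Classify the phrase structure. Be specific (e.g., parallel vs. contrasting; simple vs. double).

contrasting period

Phrase 1 ends with a half cadence (weaker) and phrase 2 with a perfect authentic cadence (stronger): antecedent + consequent = a period.
The two phrases open with different material (A / B), so the period is contrasting.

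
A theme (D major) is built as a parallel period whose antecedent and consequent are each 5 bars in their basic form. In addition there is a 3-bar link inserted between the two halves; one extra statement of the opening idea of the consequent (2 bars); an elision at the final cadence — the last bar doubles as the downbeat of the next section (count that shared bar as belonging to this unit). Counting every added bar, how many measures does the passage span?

Basic parallel period: 5 + 5 = 10 bars.
10 (basic form) + 3 (link) + 2 (extra statement) = 15.
The elision shares a bar with the next section but does not change this unit's count.

15 measures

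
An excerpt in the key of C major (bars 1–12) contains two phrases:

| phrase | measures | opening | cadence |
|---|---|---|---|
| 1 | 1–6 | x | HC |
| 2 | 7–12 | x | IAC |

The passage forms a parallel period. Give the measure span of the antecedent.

measures 1–6

The phrase ending with the weaker cadence (half cadence) is the antecedent; the one ending more conclusively (imperfect authentic cadence) is the consequent. The antecedent is measures 1–6.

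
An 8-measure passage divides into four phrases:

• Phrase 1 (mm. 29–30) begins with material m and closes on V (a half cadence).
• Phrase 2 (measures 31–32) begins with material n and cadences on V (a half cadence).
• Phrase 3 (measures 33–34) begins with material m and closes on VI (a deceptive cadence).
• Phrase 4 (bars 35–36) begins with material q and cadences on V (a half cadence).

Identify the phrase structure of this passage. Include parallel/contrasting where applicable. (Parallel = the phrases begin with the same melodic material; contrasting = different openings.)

phrase group

Phrase 4 ends with a half cadence, no stronger than phrase 2's half cadence, so the four phrases do not form a double period; nor do phrases 3–4 duplicate 1–2, so it is not a repeated period. With no phrase reaching a conclusive cadence, the passage is a phrase group.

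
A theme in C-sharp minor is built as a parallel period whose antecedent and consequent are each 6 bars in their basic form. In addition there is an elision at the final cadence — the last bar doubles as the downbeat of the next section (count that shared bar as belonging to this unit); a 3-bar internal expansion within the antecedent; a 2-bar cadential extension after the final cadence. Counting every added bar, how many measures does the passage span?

Basic parallel period: 6 + 6 = 12 bars.
12 (basic form) + 3 (internal expansion) + 2 (cadential extension) = 17.
The elision shares a bar with the next section but does not change this unit's count.

17 measures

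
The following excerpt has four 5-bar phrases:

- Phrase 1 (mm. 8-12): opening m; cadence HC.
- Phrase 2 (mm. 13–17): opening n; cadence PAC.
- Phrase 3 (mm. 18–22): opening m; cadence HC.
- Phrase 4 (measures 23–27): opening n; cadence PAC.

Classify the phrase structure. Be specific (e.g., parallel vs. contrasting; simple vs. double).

repeated period

The cadence pattern HC–PAC–HC–PAC is weak–strong twice, and phrases 3–4 restate phrases 1–2: a period heard twice, not a double period (which would end weakly at phrase 2).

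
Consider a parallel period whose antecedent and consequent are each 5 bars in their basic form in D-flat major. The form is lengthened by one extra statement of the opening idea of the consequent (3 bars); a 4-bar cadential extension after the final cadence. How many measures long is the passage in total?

Basic parallel period: 5 + 5 = 10 bars.
10 (basic form) + 3 (extra statement) + 4 (cadential extension) = 17.

17 measures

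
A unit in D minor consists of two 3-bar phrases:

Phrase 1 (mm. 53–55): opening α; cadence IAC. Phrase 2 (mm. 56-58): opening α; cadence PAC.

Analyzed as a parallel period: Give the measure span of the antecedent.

measures 53–55

The antecedent is the phrase ending with the weaker cadence (imperfect authentic cadence, phrase 1) and the consequent the one ending more conclusively (perfect authentic cadence, phrase 2); the antecedent is bars 53-55.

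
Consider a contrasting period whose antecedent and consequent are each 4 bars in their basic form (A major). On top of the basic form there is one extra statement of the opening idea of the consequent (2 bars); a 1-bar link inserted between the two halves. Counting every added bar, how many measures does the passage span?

11 measures

Basic contrasting period: 4 + 4 = 8 bars.
8 (basic form) + 2 (extra statement) + 1 (link) = 11.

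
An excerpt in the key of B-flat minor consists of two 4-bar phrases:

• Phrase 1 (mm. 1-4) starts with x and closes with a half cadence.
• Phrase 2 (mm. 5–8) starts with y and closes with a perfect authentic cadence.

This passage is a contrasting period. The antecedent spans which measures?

The antecedent is the phrase ending with the weaker cadence (half cadence, phrase 1) and the consequent the one ending more conclusively (perfect authentic cadence, phrase 2); the antecedent is bars 1-4.

measures 1–4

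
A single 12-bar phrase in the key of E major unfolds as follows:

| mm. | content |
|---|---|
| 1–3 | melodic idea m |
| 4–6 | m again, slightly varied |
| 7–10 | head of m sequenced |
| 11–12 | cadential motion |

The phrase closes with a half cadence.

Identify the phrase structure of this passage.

sentence

Basic idea (mm. 1–3) + its repetition (mm. 4–6) form the presentation; fragmentation and cadence (measures 7–12) form the continuation — the 12-bar whole is a sentence.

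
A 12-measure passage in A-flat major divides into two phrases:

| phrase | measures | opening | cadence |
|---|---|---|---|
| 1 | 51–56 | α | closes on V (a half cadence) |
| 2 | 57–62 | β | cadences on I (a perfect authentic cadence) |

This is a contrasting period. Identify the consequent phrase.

The phrase ending with the weaker cadence (half cadence) is the antecedent; the one ending more conclusively (perfect authentic cadence) is the consequent. The consequent is phrase 2.

phrase 2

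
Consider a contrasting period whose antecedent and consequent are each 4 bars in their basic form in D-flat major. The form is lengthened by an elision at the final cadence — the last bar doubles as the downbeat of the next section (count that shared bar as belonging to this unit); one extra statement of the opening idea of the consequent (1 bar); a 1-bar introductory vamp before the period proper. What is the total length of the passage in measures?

Basic contrasting period: 4 + 4 = 8 bars.
8 (basic form) + 1 (extra statement) + 1 (introduction) = 10.
The elision shares a bar with the next section but does not change this unit's count.

10 measures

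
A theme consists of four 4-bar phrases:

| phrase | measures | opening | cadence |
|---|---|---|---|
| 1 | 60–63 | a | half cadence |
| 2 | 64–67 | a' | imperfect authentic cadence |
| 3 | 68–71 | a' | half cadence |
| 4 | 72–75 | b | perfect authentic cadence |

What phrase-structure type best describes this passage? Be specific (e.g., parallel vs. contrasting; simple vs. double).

parallel double period

Four phrases in two halves: the first half (measures 60-67) ends with an imperfect authentic cadence, the second (mm. 68-75) with a perfect authentic cadence — a large antecedent–consequent pair, i.e. a double period.
Phrase 3 begins with the same material as phrase 1, making it parallel.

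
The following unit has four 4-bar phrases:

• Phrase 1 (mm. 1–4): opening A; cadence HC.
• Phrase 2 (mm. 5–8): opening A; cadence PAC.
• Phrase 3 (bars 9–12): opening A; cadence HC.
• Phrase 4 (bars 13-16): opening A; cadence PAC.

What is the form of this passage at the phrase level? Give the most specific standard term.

The cadence pattern HC–PAC–HC–PAC is weak–strong twice, and phrases 3–4 restate phrases 1–2: a period heard twice, not a double period (which would end weakly at phrase 2).

repeated period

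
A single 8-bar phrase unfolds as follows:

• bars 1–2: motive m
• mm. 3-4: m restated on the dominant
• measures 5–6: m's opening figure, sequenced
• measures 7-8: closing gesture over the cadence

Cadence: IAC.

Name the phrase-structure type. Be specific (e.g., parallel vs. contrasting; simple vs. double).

Basic idea (mm. 1–2) + its repetition (bars 3–4) form the presentation; fragmentation and cadence (mm. 5–8) form the continuation — the 8-bar whole is a sentence.

sentence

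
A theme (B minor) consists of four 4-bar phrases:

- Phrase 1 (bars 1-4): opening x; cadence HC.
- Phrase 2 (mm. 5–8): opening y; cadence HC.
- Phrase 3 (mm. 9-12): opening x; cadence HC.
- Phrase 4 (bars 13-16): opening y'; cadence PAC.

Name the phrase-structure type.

parallel double period

Four phrases in two halves: the first half (measures 1-8) ends with a half cadence, the second (mm. 9–16) with a perfect authentic cadence — a large antecedent–consequent pair, i.e. a double period.
Phrase 3 begins with the same material as phrase 1, making it parallel.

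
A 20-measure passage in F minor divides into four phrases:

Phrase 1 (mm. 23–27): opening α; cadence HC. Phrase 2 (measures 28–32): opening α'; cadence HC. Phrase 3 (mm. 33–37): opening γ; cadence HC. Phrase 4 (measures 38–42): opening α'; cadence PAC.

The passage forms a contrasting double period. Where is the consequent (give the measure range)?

In a double period the four phrases pair into a large antecedent (phrases 1–2, ending half cadence) and a large consequent (phrases 3–4, ending perfect authentic cadence). The consequent spans mm. 33-42.

measures 33–42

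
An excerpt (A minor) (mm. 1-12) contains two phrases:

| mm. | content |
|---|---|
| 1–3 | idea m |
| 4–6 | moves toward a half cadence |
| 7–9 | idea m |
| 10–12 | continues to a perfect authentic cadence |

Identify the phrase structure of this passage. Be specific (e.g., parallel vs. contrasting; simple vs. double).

parallel period

Phrase 1 ends with a half cadence (weaker) and phrase 2 with a perfect authentic cadence (stronger): antecedent + consequent = a period.
The two phrases open with the same material (m / m), so the period is parallel.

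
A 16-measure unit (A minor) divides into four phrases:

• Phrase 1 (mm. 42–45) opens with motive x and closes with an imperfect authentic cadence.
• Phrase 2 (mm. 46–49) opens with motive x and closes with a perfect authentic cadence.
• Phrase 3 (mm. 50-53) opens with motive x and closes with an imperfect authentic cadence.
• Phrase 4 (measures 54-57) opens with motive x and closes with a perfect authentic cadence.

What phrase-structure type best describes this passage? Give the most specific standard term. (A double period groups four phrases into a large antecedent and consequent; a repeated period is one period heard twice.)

The cadence pattern IAC–PAC–IAC–PAC is weak–strong twice, and phrases 3–4 restate phrases 1–2: a period heard twice, not a double period (which would end weakly at phrase 2).

repeated period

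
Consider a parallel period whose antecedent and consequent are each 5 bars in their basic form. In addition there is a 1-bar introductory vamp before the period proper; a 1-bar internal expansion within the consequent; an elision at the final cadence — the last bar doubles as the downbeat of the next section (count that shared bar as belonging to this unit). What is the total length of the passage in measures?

Basic parallel period: 5 + 5 = 10 bars.
10 (basic form) + 1 (introduction) + 1 (internal expansion) = 12.
The elision shares a bar with the next section but does not change this unit's count.

12 measures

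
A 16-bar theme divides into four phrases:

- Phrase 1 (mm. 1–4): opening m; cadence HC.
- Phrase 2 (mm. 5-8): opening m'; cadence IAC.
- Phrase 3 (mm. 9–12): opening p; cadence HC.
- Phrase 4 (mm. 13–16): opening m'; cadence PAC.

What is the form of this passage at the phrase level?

Four phrases in two halves: the first half (mm. 1–8) ends with an imperfect authentic cadence, the second (mm. 9-16) with a perfect authentic cadence — a large antecedent–consequent pair, i.e. a double period.
Phrase 3 begins with different material from phrase 1, making it contrasting.

contrasting double period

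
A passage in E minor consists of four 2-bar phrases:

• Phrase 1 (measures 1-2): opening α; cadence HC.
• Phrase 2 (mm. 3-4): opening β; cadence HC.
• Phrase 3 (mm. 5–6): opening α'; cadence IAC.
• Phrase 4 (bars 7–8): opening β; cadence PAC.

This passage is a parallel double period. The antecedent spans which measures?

measures 1–4

In a double period the four phrases pair into a large antecedent (phrases 1–2, ending half cadence) and a large consequent (phrases 3–4, ending perfect authentic cadence). The antecedent spans mm. 1–4.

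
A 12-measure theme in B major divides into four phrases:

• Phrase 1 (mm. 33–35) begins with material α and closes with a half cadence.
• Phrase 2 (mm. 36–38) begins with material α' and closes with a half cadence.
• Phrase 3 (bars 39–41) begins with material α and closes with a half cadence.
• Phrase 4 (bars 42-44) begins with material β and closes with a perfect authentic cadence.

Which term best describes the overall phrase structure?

Four phrases in two halves: the first half (measures 33–38) ends with a half cadence, the second (bars 39–44) with a perfect authentic cadence — a large antecedent–consequent pair, i.e. a double period.
Phrase 3 begins with the same material as phrase 1, making it parallel.

parallel double period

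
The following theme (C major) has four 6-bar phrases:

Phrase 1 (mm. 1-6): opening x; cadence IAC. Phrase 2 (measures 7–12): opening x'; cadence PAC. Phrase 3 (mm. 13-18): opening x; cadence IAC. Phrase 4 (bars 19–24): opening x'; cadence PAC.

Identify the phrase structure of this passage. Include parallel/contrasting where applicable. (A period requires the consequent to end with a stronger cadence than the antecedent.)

repeated period

The cadence pattern IAC–PAC–IAC–PAC is weak–strong twice, and phrases 3–4 restate phrases 1–2: a period heard twice, not a double period (which would end weakly at phrase 2).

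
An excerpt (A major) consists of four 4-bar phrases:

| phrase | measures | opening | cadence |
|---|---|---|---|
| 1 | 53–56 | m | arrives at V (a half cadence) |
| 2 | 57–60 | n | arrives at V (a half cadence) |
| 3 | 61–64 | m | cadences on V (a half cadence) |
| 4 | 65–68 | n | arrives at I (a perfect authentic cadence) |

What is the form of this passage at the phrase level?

parallel double period

Four phrases in two halves: the first half (mm. 53–60) ends with a half cadence, the second (bars 61–68) with a perfect authentic cadence — a large antecedent–consequent pair, i.e. a double period.
Phrase 3 begins with the same material as phrase 1, making it parallel.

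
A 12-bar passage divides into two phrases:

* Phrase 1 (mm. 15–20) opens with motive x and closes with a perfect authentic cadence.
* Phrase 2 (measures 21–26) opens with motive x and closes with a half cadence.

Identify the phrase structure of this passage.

phrase group

The second phrase closes with a half cadence, which is not stronger than the first phrase's perfect authentic cadence; without a weak→strong cadential pair there is no antecedent–consequent relationship, so this is a phrase group rather than a period.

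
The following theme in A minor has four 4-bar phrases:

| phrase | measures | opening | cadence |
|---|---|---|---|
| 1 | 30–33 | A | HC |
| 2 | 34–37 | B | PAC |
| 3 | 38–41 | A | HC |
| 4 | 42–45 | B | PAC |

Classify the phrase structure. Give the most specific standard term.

The cadence pattern HC–PAC–HC–PAC is weak–strong twice, and phrases 3–4 restate phrases 1–2: a period heard twice, not a double period (which would end weakly at phrase 2).

repeated period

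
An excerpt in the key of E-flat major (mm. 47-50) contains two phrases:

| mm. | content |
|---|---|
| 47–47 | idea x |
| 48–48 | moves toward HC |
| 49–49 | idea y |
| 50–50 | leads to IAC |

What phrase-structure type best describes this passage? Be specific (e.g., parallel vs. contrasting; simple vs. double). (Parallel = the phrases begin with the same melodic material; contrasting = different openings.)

Phrase 1 ends with a half cadence (weaker) and phrase 2 with an imperfect authentic cadence (stronger): antecedent + consequent = a period.
The two phrases open with different material (x / y), so the period is contrasting.

contrasting period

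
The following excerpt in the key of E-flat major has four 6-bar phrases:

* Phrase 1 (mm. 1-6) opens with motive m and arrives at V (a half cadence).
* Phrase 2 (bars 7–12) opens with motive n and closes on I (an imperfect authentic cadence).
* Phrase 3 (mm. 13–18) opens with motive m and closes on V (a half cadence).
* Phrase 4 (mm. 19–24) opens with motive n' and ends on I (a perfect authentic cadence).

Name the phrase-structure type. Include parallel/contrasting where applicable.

Four phrases in two halves: the first half (measures 1-12) ends with an imperfect authentic cadence, the second (bars 13-24) with a perfect authentic cadence — a large antecedent–consequent pair, i.e. a double period.
Phrase 3 begins with the same material as phrase 1, making it parallel.

parallel double period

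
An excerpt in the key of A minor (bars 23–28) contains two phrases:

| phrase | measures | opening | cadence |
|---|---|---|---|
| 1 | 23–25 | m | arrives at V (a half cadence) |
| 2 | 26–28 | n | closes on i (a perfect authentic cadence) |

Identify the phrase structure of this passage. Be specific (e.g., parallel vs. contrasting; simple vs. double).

contrasting period

Phrase 1 ends with a half cadence (weaker) and phrase 2 with a perfect authentic cadence (stronger): antecedent + consequent = a period.
The two phrases open with different material (m / n), so the period is contrasting.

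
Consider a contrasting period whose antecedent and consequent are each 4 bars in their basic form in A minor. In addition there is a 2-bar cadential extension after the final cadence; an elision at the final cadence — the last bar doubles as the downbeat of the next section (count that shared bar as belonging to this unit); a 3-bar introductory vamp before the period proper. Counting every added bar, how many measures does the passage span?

13 measures

Basic contrasting period: 4 + 4 = 8 bars.
8 (basic form) + 2 (cadential extension) + 3 (introduction) = 13.
The elision shares a bar with the next section but does not change this unit's count.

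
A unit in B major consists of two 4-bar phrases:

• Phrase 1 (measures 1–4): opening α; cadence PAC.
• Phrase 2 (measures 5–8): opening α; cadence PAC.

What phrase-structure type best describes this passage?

Both phrases have the same opening (α) and the same cadence (perfect authentic cadence): the second is a restatement, not a consequent, so this is a repeated phrase rather than a period.

repeated phrase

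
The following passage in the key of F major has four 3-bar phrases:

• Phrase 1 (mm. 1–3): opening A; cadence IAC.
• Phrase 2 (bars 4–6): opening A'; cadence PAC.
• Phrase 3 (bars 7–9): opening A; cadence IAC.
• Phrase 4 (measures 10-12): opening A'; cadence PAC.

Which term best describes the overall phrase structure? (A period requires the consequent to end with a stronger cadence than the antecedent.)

repeated period

The cadence pattern IAC–PAC–IAC–PAC is weak–strong twice, and phrases 3–4 restate phrases 1–2: a period heard twice, not a double period (which would end weakly at phrase 2).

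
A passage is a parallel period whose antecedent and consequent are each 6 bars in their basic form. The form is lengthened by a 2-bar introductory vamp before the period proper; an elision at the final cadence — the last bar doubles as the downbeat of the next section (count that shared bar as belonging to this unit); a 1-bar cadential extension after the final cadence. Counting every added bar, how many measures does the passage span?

15 measures

Basic parallel period: 6 + 6 = 12 bars.
12 (basic form) + 2 (introduction) + 1 (cadential extension) = 15.
The elision shares a bar with the next section but does not change this unit's count.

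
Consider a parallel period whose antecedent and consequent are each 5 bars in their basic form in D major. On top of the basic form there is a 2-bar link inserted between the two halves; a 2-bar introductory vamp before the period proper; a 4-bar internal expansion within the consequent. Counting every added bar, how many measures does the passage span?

Basic parallel period: 5 + 5 = 10 bars.
10 (basic form) + 2 (link) + 2 (introduction) + 4 (internal expansion) = 18.

18 measures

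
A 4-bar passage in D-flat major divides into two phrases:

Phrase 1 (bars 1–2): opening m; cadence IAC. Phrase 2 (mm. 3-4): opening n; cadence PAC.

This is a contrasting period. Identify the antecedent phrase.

The phrase ending with the weaker cadence (imperfect authentic cadence) is the antecedent; the one ending more conclusively (perfect authentic cadence) is the consequent. The antecedent is phrase 1.

phrase 1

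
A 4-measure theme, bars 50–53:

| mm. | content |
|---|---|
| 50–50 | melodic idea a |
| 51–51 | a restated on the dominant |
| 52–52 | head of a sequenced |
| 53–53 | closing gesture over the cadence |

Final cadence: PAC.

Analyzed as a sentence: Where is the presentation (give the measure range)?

The presentation of a sentence is the basic idea (measure 50) plus its repetition (measure 51); the presentation is therefore measures 50–51.

measures 50–51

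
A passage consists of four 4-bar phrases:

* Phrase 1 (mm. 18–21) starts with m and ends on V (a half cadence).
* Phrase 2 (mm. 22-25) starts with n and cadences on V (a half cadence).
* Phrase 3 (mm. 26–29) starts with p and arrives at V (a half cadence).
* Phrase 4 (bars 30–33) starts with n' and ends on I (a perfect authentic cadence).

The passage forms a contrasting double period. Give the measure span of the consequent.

In a double period the first pair of phrases (ending half cadence) is the large antecedent and the second pair (ending perfect authentic cadence) is the large consequent; the consequent is measures 26–33.

measures 26–33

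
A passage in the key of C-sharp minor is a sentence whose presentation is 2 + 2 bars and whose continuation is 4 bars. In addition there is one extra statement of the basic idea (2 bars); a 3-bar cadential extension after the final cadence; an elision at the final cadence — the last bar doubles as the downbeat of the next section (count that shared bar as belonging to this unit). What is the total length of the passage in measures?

Basic sentence: 2 + 2 + 4 = 8 bars.
8 (basic form) + 2 (extra statement) + 3 (cadential extension) = 13.
The elision shares a bar with the next section but does not change this unit's count.

13 measures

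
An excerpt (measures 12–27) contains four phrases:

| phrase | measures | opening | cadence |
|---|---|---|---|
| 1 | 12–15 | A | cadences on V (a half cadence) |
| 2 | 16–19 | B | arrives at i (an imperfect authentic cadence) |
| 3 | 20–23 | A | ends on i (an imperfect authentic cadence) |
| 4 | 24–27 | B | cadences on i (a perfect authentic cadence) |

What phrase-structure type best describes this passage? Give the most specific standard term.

parallel double period

Four phrases in two halves: the first half (bars 12-19) ends with an imperfect authentic cadence, the second (bars 20-27) with a perfect authentic cadence — a large antecedent–consequent pair, i.e. a double period.
Phrase 3 begins with the same material as phrase 1, making it parallel.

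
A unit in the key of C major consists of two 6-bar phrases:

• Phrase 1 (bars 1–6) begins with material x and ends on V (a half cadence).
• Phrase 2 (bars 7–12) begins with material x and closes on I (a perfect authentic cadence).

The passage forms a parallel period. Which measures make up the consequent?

The phrase ending with the weaker cadence (half cadence) is the antecedent; the one ending more conclusively (perfect authentic cadence) is the consequent. The consequent is measures 7–12.

measures 7–12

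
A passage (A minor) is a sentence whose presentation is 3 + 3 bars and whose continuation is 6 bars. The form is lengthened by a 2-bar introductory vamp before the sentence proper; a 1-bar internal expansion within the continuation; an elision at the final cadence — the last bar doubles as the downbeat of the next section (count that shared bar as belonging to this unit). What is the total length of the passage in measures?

15 measures

Basic sentence: 3 + 3 + 6 = 12 bars.
12 (basic form) + 2 (introduction) + 1 (internal expansion) = 15.
The elision shares a bar with the next section but does not change this unit's count.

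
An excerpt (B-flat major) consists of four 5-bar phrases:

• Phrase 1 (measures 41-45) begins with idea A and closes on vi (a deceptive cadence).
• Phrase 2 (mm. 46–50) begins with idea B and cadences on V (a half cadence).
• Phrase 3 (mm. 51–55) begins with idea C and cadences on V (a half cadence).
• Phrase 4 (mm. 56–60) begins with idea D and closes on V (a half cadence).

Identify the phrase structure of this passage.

Phrase 4 ends with a half cadence, no stronger than phrase 2's half cadence, so the four phrases do not form a double period; nor do phrases 3–4 duplicate 1–2, so it is not a repeated period. With no phrase reaching a conclusive cadence, the passage is a phrase group.

phrase group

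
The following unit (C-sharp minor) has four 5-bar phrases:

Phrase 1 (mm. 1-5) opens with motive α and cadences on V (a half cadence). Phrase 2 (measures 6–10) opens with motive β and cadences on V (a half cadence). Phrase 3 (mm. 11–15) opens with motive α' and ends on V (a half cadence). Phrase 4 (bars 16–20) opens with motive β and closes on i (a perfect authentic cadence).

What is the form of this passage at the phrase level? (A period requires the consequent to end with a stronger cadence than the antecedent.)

parallel double period

Four phrases in two halves: the first half (mm. 1-10) ends with a half cadence, the second (bars 11-20) with a perfect authentic cadence — a large antecedent–consequent pair, i.e. a double period.
Phrase 3 begins with the same material as phrase 1, making it parallel.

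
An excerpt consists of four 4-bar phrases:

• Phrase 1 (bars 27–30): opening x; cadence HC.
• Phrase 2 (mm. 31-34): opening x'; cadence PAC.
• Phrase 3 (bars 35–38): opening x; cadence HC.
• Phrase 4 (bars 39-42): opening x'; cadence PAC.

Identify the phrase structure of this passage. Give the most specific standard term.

The cadence pattern HC–PAC–HC–PAC is weak–strong twice, and phrases 3–4 restate phrases 1–2: a period heard twice, not a double period (which would end weakly at phrase 2).

repeated period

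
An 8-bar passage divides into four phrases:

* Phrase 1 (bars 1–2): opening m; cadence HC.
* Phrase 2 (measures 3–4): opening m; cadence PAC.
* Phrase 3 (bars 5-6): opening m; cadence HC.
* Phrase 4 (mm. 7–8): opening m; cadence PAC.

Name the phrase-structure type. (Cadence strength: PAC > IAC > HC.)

The cadence pattern HC–PAC–HC–PAC is weak–strong twice, and phrases 3–4 restate phrases 1–2: a period heard twice, not a double period (which would end weakly at phrase 2).

repeated period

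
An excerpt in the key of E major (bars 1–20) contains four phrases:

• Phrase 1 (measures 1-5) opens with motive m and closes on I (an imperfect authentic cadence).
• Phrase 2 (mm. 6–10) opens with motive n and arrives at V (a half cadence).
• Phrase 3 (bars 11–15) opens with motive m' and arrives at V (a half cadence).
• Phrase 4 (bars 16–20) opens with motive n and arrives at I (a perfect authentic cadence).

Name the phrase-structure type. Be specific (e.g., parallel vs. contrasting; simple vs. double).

parallel double period

Four phrases in two halves: the first half (measures 1–10) ends with a half cadence, the second (mm. 11-20) with a perfect authentic cadence — a large antecedent–consequent pair, i.e. a double period.
Phrase 3 begins with the same material as phrase 1, making it parallel.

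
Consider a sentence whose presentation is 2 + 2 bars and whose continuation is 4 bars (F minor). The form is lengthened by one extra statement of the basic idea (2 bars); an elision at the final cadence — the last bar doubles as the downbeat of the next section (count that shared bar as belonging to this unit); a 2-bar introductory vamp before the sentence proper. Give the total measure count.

Basic sentence: 2 + 2 + 4 = 8 bars.
8 (basic form) + 2 (extra statement) + 2 (introduction) = 12.
The elision shares a bar with the next section but does not change this unit's count.

12 measures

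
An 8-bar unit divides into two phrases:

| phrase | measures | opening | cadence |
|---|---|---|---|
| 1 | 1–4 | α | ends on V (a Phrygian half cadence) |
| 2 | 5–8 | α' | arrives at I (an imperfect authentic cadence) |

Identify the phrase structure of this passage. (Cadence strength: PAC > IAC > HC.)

parallel period

Phrase 1 ends with a Phrygian half cadence (weaker) and phrase 2 with an imperfect authentic cadence (stronger): antecedent + consequent = a period.
The two phrases open with the same material (α / α'), so the period is parallel.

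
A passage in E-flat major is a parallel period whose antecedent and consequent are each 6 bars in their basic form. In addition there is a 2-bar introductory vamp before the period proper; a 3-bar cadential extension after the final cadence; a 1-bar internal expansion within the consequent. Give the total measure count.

Basic parallel period: 6 + 6 = 12 bars.
12 (basic form) + 2 (introduction) + 3 (cadential extension) + 1 (internal expansion) = 18.

18 measures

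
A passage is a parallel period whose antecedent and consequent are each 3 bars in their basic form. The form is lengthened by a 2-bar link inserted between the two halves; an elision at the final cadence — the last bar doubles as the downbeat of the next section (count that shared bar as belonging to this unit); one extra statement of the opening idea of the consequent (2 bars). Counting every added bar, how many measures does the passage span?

10 measures

Basic parallel period: 3 + 3 = 6 bars.
6 (basic form) + 2 (link) + 2 (extra statement) = 10.
The elision shares a bar with the next section but does not change this unit's count.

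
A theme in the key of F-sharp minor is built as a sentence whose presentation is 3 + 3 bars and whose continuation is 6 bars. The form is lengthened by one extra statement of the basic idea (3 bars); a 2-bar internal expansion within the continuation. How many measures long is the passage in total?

17 measures

Basic sentence: 3 + 3 + 6 = 12 bars.
12 (basic form) + 3 (extra statement) + 2 (internal expansion) = 17.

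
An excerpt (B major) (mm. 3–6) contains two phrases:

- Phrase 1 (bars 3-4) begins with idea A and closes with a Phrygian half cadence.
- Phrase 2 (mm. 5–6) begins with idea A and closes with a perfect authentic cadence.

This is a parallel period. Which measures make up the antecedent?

The phrase ending with the weaker cadence (Phrygian half cadence) is the antecedent; the one ending more conclusively (perfect authentic cadence) is the consequent. The antecedent is measures 3–4.

measures 3–4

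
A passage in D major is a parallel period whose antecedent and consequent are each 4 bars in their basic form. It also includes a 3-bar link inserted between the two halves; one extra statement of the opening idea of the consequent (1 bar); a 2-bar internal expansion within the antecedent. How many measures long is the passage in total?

14 measures

Basic parallel period: 4 + 4 = 8 bars.
8 (basic form) + 3 (link) + 1 (extra statement) + 2 (internal expansion) = 14.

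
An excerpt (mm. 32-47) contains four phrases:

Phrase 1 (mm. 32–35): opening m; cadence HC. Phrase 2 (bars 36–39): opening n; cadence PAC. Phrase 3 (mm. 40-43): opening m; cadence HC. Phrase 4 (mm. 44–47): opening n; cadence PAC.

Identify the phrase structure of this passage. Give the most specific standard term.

The cadence pattern HC–PAC–HC–PAC is weak–strong twice, and phrases 3–4 restate phrases 1–2: a period heard twice, not a double period (which would end weakly at phrase 2).

repeated period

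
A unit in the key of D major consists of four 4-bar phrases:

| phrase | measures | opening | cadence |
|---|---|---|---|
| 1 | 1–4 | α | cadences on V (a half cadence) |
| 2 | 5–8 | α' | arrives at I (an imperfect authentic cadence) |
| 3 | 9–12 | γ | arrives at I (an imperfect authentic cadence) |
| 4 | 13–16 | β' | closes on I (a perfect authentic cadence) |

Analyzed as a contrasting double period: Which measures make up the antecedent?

In a double period the four phrases pair into a large antecedent (phrases 1–2, ending imperfect authentic cadence) and a large consequent (phrases 3–4, ending perfect authentic cadence). The antecedent spans measures 1–8.

measures 1–8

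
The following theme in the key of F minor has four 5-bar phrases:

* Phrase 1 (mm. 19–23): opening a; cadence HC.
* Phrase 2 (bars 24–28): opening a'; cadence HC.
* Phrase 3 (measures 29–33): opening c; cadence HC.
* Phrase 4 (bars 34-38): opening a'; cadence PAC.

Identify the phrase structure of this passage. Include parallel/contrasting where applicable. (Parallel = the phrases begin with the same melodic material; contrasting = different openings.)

Four phrases in two halves: the first half (mm. 19–28) ends with a half cadence, the second (bars 29-38) with a perfect authentic cadence — a large antecedent–consequent pair, i.e. a double period.
Phrase 3 begins with different material from phrase 1, making it contrasting.

contrasting double period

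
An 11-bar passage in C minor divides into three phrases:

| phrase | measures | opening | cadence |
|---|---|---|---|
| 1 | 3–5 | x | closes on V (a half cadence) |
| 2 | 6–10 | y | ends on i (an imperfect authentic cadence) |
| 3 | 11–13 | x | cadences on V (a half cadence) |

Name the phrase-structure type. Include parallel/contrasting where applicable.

phrase group

The final phrase closes with a half cadence, which is not stronger than the preceding imperfect authentic cadence; the 3 phrases lack an overall antecedent–consequent design and so form a phrase group.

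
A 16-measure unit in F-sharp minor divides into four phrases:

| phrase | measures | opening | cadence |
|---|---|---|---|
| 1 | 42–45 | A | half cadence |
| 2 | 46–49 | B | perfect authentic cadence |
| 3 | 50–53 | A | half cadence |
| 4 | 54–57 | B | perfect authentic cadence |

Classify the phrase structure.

The cadence pattern HC–PAC–HC–PAC is weak–strong twice, and phrases 3–4 restate phrases 1–2: a period heard twice, not a double period (which would end weakly at phrase 2).

repeated period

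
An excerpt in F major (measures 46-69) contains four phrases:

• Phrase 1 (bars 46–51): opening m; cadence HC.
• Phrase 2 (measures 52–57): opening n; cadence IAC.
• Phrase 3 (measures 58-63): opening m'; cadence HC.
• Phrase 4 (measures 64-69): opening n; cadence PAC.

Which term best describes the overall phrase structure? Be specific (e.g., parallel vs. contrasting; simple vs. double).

parallel double period

Four phrases in two halves: the first half (mm. 46–57) ends with an imperfect authentic cadence, the second (measures 58–69) with a perfect authentic cadence — a large antecedent–consequent pair, i.e. a double period.
Phrase 3 begins with the same material as phrase 1, making it parallel.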